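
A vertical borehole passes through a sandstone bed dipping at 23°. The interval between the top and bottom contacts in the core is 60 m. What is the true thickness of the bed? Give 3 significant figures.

55.2 m

True thickness t = h · cos(dip) = 60 × cos 23°
t = 60 × 0.9205 = 55.230 m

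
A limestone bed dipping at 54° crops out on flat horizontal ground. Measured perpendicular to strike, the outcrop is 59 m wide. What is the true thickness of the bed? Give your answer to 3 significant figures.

47.7 m

True thickness t = w · sin(dip) = 59 × sin 54°
t = 59 × 0.8090 = 47.732 m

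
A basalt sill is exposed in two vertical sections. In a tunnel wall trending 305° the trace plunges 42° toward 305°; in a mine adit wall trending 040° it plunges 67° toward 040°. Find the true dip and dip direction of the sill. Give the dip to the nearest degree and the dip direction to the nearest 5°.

Each apparent-dip line lies in the plane. As unit vectors (x east, y north, z up), v₁ plunges 42°→305° and v₂ plunges 67°→040°.
The plane normal is n = v₁ × v₂ ∝ (0.192, 0.728, 0.289).
Dip δ = arctan(|n_h|/n_z) = arctan(0.753/0.289) = 69.0°.
The horizontal component of n points toward azimuth atan2(n_x, n_y) = 15°, the dip direction.

true dip 69°, dip direction 015°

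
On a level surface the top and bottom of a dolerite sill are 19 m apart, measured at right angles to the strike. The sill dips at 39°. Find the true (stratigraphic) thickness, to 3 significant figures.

True thickness t = w · sin(dip) = 19 × sin 39°
t = 19 × 0.6293 = 11.957 m

12.0 m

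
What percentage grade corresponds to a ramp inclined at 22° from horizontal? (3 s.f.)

grade % = 100 × tan 22° = 100 × 0.4040

40.4%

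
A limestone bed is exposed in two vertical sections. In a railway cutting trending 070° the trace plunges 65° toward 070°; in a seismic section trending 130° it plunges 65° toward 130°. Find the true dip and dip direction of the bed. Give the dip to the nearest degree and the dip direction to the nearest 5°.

Represent each trace as a vector plunging at its apparent dip toward its trend (east-north-up frame): v₁ = (0.397, 0.145, -0.906), v₂ = (0.324, -0.272, -0.906).
Cross product v₁ × v₂ gives the pole to the plane: n ∝ (0.377, -0.067, 0.155).
tan δ = √(n_x²+n_y²)/n_z = 0.383/0.155, so δ = 68.0°.
Dip direction = atan2(0.377, -0.067) = 100° (azimuth of n's horizontal projection).

true dip 68°, dip direction 100°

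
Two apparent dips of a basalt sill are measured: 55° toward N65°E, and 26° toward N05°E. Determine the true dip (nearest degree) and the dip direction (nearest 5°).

true dip 55°, dip direction 075°

The two traces are lines in the plane: v₁ = (sin 65°·cos 55°, cos 65°·cos 55°, −sin 55°), v₂ = (sin 5°·cos 26°, cos 5°·cos 26°, −sin 26°).
Cross product v₁ × v₂ gives the pole to the plane: n ∝ (0.627, 0.164, 0.446).
True dip = arccos(n_z / |n|) = arccos(0.5672) = 55.4°.
Dip direction = azimuth of (n_x, n_y) = atan2(0.627, 0.164) = 75°.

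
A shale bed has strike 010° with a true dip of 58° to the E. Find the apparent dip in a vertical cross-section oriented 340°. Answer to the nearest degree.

39°

The strike is 010° and the section trends 340°; the acute angle between them is β = 30°.
tan(apparent dip) = tan 58° · sin 30° = 0.8002
α = arctan(0.8002) = 38.67°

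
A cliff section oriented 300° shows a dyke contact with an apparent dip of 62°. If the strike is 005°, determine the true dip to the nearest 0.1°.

64.3°

β = acute angle between strike 005° and section 300° = 65°.
tan δ = tan α / sin β = tan 62° / sin 65° = 1.8807 / 0.9063 = 2.0752
δ = arctan(2.0752) = 64.27°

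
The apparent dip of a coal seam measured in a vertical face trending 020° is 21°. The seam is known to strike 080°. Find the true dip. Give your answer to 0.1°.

23.9°

β = acute angle between strike 080° and section 020° = 60°.
tan δ = tan α / sin β = tan 21° / sin 60° = 0.3839 / 0.8660 = 0.4432
true dip = arctan 0.4432 = 23.91°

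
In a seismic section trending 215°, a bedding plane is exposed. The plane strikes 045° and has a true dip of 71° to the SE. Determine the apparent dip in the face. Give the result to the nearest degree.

27°

The strike is 045° and the section trends 215°; the acute angle between them is β = 10°.
tan α = tan 71° × sin 10° = 2.9042 × 0.1736 = 0.5043
α = arctan(0.5043) = 26.76°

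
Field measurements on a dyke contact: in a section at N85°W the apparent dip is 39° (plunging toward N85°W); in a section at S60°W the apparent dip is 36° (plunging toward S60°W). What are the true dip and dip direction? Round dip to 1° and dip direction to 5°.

true dip 39°, dip direction 265°

The two traces are lines in the plane: v₁ = (sin 275°·cos 39°, cos 275°·cos 39°, −sin 39°), v₂ = (sin 240°·cos 36°, cos 240°·cos 36°, −sin 36°).
The plane normal is n = v₁ × v₂ ∝ (-0.294, -0.014, 0.361).
True dip = arccos(n_z / |n|) = arccos(0.7743) = 39.3°.
The horizontal component of n points toward azimuth atan2(n_x, n_y) = 267°, the dip direction.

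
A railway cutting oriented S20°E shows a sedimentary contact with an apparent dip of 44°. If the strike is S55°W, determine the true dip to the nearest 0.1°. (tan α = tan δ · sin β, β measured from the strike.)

The section is 75° from the strike.
tan(true dip) = tan 44° / sin 75° = 0.9998
true dip = arctan 0.9998 = 44.99°

45.0°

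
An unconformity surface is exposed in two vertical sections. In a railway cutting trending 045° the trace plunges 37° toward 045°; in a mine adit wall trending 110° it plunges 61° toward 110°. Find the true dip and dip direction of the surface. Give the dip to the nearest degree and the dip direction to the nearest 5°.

true dip 61°, dip direction 110°

The two traces are lines in the plane: v₁ = (sin 45°·cos 37°, cos 45°·cos 37°, −sin 37°), v₂ = (sin 110°·cos 61°, cos 110°·cos 61°, −sin 61°).
Cross product v₁ × v₂ gives the pole to the plane: n ∝ (0.594, -0.220, 0.351).
Dip δ = arctan(|n_h|/n_z) = arctan(0.633/0.351) = 61.0°.
The horizontal component of n points toward azimuth atan2(n_x, n_y) = 110°, the dip direction.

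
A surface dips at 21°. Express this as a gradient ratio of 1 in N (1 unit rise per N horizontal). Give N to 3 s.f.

1 : N means tan θ = 1/N, so N = 1/tan 21° = 1/0.3839

1 in 2.61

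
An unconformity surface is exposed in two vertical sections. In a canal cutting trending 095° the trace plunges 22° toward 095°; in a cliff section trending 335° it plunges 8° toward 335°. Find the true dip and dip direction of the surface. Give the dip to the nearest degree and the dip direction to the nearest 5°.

true dip 29°, dip direction 050°

Represent each trace as a vector plunging at its apparent dip toward its trend (east-north-up frame): v₁ = (0.924, -0.081, -0.375), v₂ = (-0.419, 0.897, -0.139).
Cross product v₁ × v₂ gives the pole to the plane: n ∝ (0.347, 0.285, 0.795).
tan δ = √(n_x²+n_y²)/n_z = 0.450/0.795, so δ = 29.5°.
The horizontal component of n points toward azimuth atan2(n_x, n_y) = 51°, the dip direction.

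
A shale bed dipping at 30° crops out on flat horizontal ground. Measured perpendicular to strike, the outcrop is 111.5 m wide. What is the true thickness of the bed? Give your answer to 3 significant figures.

True thickness t = w · sin(dip) = 111.5 × sin 30°
t = 111.5 × 0.5000 = 55.750 m

55.7 m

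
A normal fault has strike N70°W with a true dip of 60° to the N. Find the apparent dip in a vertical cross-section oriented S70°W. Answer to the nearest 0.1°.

48.1°

The section lies 40° from the strike.
tan α = tan 60° × sin 40° = 1.7321 × 0.6428 = 1.1133
apparent dip = arctan 1.1133 = 48.07°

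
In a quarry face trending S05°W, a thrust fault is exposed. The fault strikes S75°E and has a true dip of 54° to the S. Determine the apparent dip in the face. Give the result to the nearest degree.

54°

Angle between strike (S75°E) and section (S05°W): β = 80°.
tan α = tan 54° × sin 80° = 1.3764 × 0.9848 = 1.3555
apparent dip = arctan 1.3555 = 53.58°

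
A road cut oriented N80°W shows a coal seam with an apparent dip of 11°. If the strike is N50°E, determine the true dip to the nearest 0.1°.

14.2°

The section is 50° from the strike.
tan δ = tan α / sin β = tan 11° / sin 50° = 0.1944 / 0.7660 = 0.2537
δ = arctan(0.2537) = 14.24°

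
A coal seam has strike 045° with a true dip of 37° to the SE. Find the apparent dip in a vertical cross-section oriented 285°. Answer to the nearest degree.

The strike is 045° and the section trends 285°; the acute angle between them is β = 60°.
tan α = tan 37° × sin 60° = 0.7536 × 0.8660 = 0.6526
α = arctan(0.6526) = 33.13°

33°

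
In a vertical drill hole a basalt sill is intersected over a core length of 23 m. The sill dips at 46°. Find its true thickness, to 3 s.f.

16.0 m

True thickness t = h · cos(dip) = 23 × cos 46°
t = 23 × 0.6947 = 15.977 m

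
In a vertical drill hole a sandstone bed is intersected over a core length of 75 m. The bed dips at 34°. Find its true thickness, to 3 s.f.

62.2 m

True thickness t = h · cos(dip) = 75 × cos 34°
t = 75 × 0.8290 = 62.178 m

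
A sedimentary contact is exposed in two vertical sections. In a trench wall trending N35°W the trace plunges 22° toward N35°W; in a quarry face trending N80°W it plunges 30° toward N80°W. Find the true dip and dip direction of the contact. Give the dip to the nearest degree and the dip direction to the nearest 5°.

Represent each trace as a vector plunging at its apparent dip toward its trend (east-north-up frame): v₁ = (-0.532, 0.760, -0.375), v₂ = (-0.853, 0.150, -0.500).
The plane normal is n = v₁ × v₂ ∝ (-0.323, 0.054, 0.568).
True dip = arccos(n_z / |n|) = arccos(0.8660) = 30.0°.
Dip direction = atan2(-0.323, 0.054) = 279° (azimuth of n's horizontal projection).

true dip 30°, dip direction 280°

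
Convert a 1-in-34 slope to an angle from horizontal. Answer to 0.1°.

1.7°

tan θ = 1/34 = 0.0294
θ = arctan(0.0294) = 1.68°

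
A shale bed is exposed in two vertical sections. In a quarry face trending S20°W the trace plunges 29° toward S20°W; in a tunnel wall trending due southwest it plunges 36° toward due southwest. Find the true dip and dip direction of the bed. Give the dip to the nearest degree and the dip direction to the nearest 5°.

true dip 37°, dip direction 245°

The two traces are lines in the plane: v₁ = (sin 200°·cos 29°, cos 200°·cos 29°, −sin 29°), v₂ = (sin 225°·cos 36°, cos 225°·cos 36°, −sin 36°).
The plane normal is n = v₁ × v₂ ∝ (-0.206, -0.102, 0.299).
Dip δ = arctan(|n_h|/n_z) = arctan(0.229/0.299) = 37.5°.
Dip direction = atan2(-0.206, -0.102) = 244° (azimuth of n's horizontal projection).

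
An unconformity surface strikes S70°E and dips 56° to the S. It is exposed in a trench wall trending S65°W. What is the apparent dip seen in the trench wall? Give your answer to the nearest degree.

Angle between strike (S70°E) and section (S65°W): β = 45°.
tan(apparent dip) = tan 56° · sin 45° = 1.0483
apparent dip = arctan 1.0483 = 46.35°

46°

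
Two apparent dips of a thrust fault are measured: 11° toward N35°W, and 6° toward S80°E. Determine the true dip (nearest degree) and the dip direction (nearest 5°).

true dip 22°, dip direction 025°

Each apparent-dip line lies in the plane. As unit vectors (x east, y north, z up), v₁ plunges 11°→N35°W and v₂ plunges 6°→S80°E.
Cross product v₁ × v₂ gives the pole to the plane: n ∝ (0.117, 0.246, 0.690).
Dip δ = arctan(|n_h|/n_z) = arctan(0.272/0.690) = 21.5°.
The horizontal component of n points toward azimuth atan2(n_x, n_y) = 25°, the dip direction.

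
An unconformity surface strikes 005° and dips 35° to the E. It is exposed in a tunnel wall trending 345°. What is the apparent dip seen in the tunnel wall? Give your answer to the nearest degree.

13°

Angle between strike (005°) and section (345°): β = 20°.
tan α = tan 35° × sin 20° = 0.7002 × 0.3420 = 0.2395
apparent dip = arctan 0.2395 = 13.47°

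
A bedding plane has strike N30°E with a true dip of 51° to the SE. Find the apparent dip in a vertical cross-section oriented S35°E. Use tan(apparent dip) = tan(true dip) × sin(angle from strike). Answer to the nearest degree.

The strike is N30°E and the section trends S35°E; the acute angle between them is β = 65°.
tan α = tan 51° × sin 65° = 1.2349 × 0.9063 = 1.1192
apparent dip = arctan 1.1192 = 48.22°

48°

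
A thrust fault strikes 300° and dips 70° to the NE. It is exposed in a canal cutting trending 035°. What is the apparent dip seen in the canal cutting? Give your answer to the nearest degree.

Angle between strike (300°) and section (035°): β = 85°.
tan(apparent dip) = tan 70° · sin 85° = 2.7370
α = arctan(2.7370) = 69.93°

70°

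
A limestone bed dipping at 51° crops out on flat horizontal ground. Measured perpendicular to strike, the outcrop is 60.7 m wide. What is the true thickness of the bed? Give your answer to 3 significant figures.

47.2 m

True thickness t = w · sin(dip) = 60.7 × sin 51°
t = 60.7 × 0.7771 = 47.173 m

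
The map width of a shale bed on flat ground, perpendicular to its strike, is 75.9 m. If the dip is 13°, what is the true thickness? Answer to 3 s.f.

17.1 m

True thickness t = w · sin(dip) = 75.9 × sin 13°
t = 75.9 × 0.2250 = 17.074 m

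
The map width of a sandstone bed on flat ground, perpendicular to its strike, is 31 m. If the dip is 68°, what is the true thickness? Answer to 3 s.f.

True thickness t = w · sin(dip) = 31 × sin 68°
t = 31 × 0.9272 = 28.743 m

28.7 m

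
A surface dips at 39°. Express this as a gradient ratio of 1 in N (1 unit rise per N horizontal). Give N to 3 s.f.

1 : N means tan θ = 1/N, so N = 1/tan 39° = 1/0.8098

1 in 1.23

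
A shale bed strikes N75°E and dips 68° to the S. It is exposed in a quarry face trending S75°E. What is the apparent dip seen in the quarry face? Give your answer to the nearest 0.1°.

The strike is N75°E and the section trends S75°E; the acute angle between them is β = 30°.
tan α = tan 68° × sin 30° = 2.4751 × 0.5000 = 1.2375
apparent dip = arctan 1.2375 = 51.06°

51.1°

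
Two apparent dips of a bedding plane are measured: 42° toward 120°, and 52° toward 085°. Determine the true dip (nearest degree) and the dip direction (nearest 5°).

Each apparent-dip line lies in the plane. As unit vectors (x east, y north, z up), v₁ plunges 42°→120° and v₂ plunges 52°→085°.
Cross product v₁ × v₂ gives the pole to the plane: n ∝ (0.329, 0.097, 0.262).
Dip δ = arctan(|n_h|/n_z) = arctan(0.343/0.262) = 52.6°.
Dip direction = atan2(0.329, 0.097) = 74° (azimuth of n's horizontal projection).

true dip 53°, dip direction 075°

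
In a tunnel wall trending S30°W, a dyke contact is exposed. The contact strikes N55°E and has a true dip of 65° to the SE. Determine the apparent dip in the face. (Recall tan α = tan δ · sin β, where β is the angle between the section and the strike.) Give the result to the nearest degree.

42°

Angle between strike (N55°E) and section (S30°W): β = 25°.
tan α = tan 65° × sin 25° = 2.1445 × 0.4226 = 0.9063
α = arctan(0.9063) = 42.19°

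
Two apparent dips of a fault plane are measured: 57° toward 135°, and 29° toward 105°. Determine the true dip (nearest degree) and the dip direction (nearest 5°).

Represent each trace as a vector plunging at its apparent dip toward its trend (east-north-up frame): v₁ = (0.385, -0.385, -0.839), v₂ = (0.845, -0.226, -0.485).
n = v₁ × v₂ = (-0.003, -0.522, 0.238) (taken with n_z > 0).
tan δ = √(n_x²+n_y²)/n_z = 0.522/0.238, so δ = 65.5°.
Dip direction = atan2(-0.003, -0.522) = 180° (azimuth of n's horizontal projection).

true dip 65°, dip direction 180°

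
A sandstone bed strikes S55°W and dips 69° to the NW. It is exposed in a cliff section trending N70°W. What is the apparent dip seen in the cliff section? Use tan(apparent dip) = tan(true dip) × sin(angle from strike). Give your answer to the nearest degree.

65°

The section lies 55° from the strike.
tan α = tan 69° × sin 55° = 2.6051 × 0.8192 = 2.1340
apparent dip = arctan 2.1340 = 64.89°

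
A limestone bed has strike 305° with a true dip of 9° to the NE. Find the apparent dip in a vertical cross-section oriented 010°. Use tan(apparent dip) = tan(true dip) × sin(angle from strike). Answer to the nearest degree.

The section lies 65° from the strike.
tan(apparent dip) = tan 9° · sin 65° = 0.1435
apparent dip = arctan 0.1435 = 8.17°

8°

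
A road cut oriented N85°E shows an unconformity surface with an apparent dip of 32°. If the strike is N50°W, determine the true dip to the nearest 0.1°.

41.5°

The section is 45° from the strike.
tan δ = tan α / sin β = tan 32° / sin 45° = 0.6249 / 0.7071 = 0.8837
true dip = arctan 0.8837 = 41.47°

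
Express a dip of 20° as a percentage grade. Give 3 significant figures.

grade % = 100 × tan 20° = 100 × 0.3640

36.4%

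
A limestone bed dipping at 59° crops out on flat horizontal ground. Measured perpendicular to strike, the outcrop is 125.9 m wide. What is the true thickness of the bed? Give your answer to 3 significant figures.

108 m

True thickness t = w · sin(dip) = 125.9 × sin 59°
t = 125.9 × 0.8572 = 107.917 m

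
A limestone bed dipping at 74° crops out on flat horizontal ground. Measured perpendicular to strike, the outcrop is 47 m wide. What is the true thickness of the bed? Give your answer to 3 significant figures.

True thickness t = w · sin(dip) = 47 × sin 74°
t = 47 × 0.9613 = 45.179 m

45.2 m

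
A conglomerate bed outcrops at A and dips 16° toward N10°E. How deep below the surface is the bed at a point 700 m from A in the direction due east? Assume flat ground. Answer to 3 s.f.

34.9 m

The hole lies 80° from the dip direction, so the down-dip offset is 700 × cos 80° = 121.55 m.
Depth = down-dip offset × tan(dip) = 121.55 × tan 16° = 121.55 × 0.2867
Depth = 34.85 m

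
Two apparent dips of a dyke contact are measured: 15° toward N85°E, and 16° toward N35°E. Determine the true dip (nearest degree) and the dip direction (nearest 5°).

true dip 17°, dip direction 055°

The two traces are lines in the plane: v₁ = (sin 85°·cos 15°, cos 85°·cos 15°, −sin 15°), v₂ = (sin 35°·cos 16°, cos 35°·cos 16°, −sin 16°).
Cross product v₁ × v₂ gives the pole to the plane: n ∝ (0.181, 0.123, 0.711).
tan δ = √(n_x²+n_y²)/n_z = 0.218/0.711, so δ = 17.1°.
Dip direction = azimuth of (n_x, n_y) = atan2(0.181, 0.123) = 56°.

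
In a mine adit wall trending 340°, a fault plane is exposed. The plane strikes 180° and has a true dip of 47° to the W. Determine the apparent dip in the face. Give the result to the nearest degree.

20°

Angle between strike (180°) and section (340°): β = 20°.
tan α = tan 47° × sin 20° = 1.0724 × 0.3420 = 0.3668
α = arctan(0.3668) = 20.14°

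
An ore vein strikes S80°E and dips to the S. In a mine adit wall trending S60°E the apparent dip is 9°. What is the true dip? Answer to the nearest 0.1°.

β = acute angle between strike S80°E and section S60°E = 20°.
tan(true dip) = tan 9° / sin 20° = 0.4631
true dip = arctan 0.4631 = 24.85°

24.8°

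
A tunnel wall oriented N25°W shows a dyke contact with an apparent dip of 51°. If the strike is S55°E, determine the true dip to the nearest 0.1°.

68.0°

β = acute angle between strike S55°E and section N25°W = 30°.
tan δ = tan α / sin β = tan 51° / sin 30° = 1.2349 / 0.5000 = 2.4698
true dip = arctan 2.4698 = 67.96°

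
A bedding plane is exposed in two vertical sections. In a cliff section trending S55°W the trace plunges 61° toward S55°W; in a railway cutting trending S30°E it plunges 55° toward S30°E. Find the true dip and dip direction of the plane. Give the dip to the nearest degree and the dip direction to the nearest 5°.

Each apparent-dip line lies in the plane. As unit vectors (x east, y north, z up), v₁ plunges 61°→S55°W and v₂ plunges 55°→S30°E.
The plane normal is n = v₁ × v₂ ∝ (-0.207, -0.576, 0.277).
Dip δ = arctan(|n_h|/n_z) = arctan(0.612/0.277) = 65.6°.
The horizontal component of n points toward azimuth atan2(n_x, n_y) = 200°, the dip direction.

true dip 66°, dip direction 200°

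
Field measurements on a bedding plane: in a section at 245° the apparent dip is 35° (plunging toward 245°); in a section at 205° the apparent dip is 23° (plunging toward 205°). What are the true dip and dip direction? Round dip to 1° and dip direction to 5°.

Each apparent-dip line lies in the plane. As unit vectors (x east, y north, z up), v₁ plunges 35°→245° and v₂ plunges 23°→205°.
n = v₁ × v₂ = (-0.343, -0.067, 0.485) (taken with n_z > 0).
True dip = arccos(n_z / |n|) = arccos(0.8109) = 35.8°.
Dip direction = atan2(-0.343, -0.067) = 259° (azimuth of n's horizontal projection).

true dip 36°, dip direction 260°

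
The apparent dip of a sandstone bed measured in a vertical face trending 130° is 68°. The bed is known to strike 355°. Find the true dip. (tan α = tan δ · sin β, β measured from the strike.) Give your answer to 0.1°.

The section is 45° from the strike.
tan(true dip) = tan 68° / sin 45° = 3.5003
δ = arctan(3.5003) = 74.06°

74.1°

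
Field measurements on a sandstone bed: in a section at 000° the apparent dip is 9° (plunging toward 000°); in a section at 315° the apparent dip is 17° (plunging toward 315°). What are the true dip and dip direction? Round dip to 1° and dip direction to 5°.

true dip 18°, dip direction 300°

Represent each trace as a vector plunging at its apparent dip toward its trend (east-north-up frame): v₁ = (0.000, 0.988, -0.156), v₂ = (-0.676, 0.676, -0.292).
The plane normal is n = v₁ × v₂ ∝ (-0.183, 0.106, 0.668).
True dip = arccos(n_z / |n|) = arccos(0.9534) = 17.6°.
Dip direction = azimuth of (n_x, n_y) = atan2(-0.183, 0.106) = 300°.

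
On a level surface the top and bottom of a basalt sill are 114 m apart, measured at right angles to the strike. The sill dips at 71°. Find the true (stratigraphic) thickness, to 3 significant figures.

True thickness t = w · sin(dip) = 114 × sin 71°
t = 114 × 0.9455 = 107.789 m

108 m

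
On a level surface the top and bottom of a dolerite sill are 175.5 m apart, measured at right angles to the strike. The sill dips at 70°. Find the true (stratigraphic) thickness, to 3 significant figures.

165 m

True thickness t = w · sin(dip) = 175.5 × sin 70°
t = 175.5 × 0.9397 = 164.916 m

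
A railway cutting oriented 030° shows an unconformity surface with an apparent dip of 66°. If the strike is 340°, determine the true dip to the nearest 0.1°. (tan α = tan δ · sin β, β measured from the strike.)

71.2°

The section is 50° from the strike.
tan(true dip) = tan 66° / sin 50° = 2.9320
true dip = arctan 2.9320 = 71.17°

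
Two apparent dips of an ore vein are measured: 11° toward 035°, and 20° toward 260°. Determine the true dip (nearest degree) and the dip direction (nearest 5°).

true dip 36°, dip direction 320°

The two traces are lines in the plane: v₁ = (sin 35°·cos 11°, cos 35°·cos 11°, −sin 11°), v₂ = (sin 260°·cos 20°, cos 260°·cos 20°, −sin 20°).
Cross product v₁ × v₂ gives the pole to the plane: n ∝ (-0.306, 0.369, 0.652).
tan δ = √(n_x²+n_y²)/n_z = 0.480/0.652, so δ = 36.3°.
The horizontal component of n points toward azimuth atan2(n_x, n_y) = 320°, the dip direction.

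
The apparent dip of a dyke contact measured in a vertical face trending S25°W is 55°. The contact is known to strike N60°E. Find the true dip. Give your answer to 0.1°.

β = acute angle between strike N60°E and section S25°W = 35°.
tan δ = tan α / sin β = tan 55° / sin 35° = 1.4281 / 0.5736 = 2.4899
δ = arctan(2.4899) = 68.12°

68.1°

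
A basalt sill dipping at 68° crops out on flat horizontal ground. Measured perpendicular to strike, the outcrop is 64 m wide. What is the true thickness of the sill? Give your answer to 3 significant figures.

True thickness t = w · sin(dip) = 64 × sin 68°
t = 64 × 0.9272 = 59.340 m

59.3 m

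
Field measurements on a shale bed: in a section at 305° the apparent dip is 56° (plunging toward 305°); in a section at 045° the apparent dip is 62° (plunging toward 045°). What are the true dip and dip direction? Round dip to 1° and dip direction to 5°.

true dip 69°, dip direction 000°

Each apparent-dip line lies in the plane. As unit vectors (x east, y north, z up), v₁ plunges 56°→305° and v₂ plunges 62°→045°.
n = v₁ × v₂ = (0.008, 0.680, 0.259) (taken with n_z > 0).
Dip δ = arctan(|n_h|/n_z) = arctan(0.680/0.259) = 69.2°.
Dip direction = atan2(0.008, 0.680) = 1° (azimuth of n's horizontal projection).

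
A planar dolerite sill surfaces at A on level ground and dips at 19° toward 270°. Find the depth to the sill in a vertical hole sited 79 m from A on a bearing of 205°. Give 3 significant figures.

The hole lies 65° from the dip direction, so the down-dip offset is 79 × cos 65° = 33.39 m.
Depth = down-dip offset × tan(dip) = 33.39 × tan 19° = 33.39 × 0.3443
Depth = 11.50 m

11.5 m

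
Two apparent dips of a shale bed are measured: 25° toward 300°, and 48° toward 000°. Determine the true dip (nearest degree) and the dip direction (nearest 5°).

true dip 48°, dip direction 005°

Each apparent-dip line lies in the plane. As unit vectors (x east, y north, z up), v₁ plunges 25°→300° and v₂ plunges 48°→000°.
The plane normal is n = v₁ × v₂ ∝ (0.054, 0.583, 0.525).
tan δ = √(n_x²+n_y²)/n_z = 0.586/0.525, so δ = 48.1°.
Dip direction = azimuth of (n_x, n_y) = atan2(0.054, 0.583) = 5°.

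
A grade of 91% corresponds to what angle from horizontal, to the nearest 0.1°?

42.3°

tan θ = 91/100 = 0.9100
θ = arctan(0.9100) = 42.30°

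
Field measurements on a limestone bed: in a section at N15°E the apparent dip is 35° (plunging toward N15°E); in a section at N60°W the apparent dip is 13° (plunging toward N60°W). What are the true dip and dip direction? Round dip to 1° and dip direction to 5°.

true dip 35°, dip direction 010°

Represent each trace as a vector plunging at its apparent dip toward its trend (east-north-up frame): v₁ = (0.212, 0.791, -0.574), v₂ = (-0.844, 0.487, -0.225).
Cross product v₁ × v₂ gives the pole to the plane: n ∝ (0.101, 0.532, 0.771).
tan δ = √(n_x²+n_y²)/n_z = 0.541/0.771, so δ = 35.1°.
Dip direction = azimuth of (n_x, n_y) = atan2(0.101, 0.532) = 11°.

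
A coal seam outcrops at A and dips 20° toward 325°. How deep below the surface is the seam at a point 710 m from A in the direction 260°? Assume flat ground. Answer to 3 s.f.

The hole lies 65° from the dip direction, so the down-dip offset is 710 × cos 65° = 300.06 m.
Depth = down-dip offset × tan(dip) = 300.06 × tan 20° = 300.06 × 0.3640
Depth = 109.21 m

109 m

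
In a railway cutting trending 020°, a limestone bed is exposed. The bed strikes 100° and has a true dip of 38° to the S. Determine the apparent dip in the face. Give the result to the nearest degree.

The section lies 80° from the strike.
tan(apparent dip) = tan 38° · sin 80° = 0.7694
α = arctan(0.7694) = 37.58°

38°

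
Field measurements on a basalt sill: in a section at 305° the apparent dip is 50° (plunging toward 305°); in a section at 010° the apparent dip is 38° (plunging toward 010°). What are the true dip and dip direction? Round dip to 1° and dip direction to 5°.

The two traces are lines in the plane: v₁ = (sin 305°·cos 50°, cos 305°·cos 50°, −sin 50°), v₂ = (sin 10°·cos 38°, cos 10°·cos 38°, −sin 38°).
Cross product v₁ × v₂ gives the pole to the plane: n ∝ (-0.367, 0.429, 0.459).
True dip = arccos(n_z / |n|) = arccos(0.6307) = 50.9°.
Dip direction = azimuth of (n_x, n_y) = atan2(-0.367, 0.429) = 319°.

true dip 51°, dip direction 320°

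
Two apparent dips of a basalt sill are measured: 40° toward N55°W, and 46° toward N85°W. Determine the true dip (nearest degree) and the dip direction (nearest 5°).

true dip 46°, dip direction 270°

Each apparent-dip line lies in the plane. As unit vectors (x east, y north, z up), v₁ plunges 40°→N55°W and v₂ plunges 46°→N85°W.
The plane normal is n = v₁ × v₂ ∝ (-0.277, -0.007, 0.266).
Dip δ = arctan(|n_h|/n_z) = arctan(0.277/0.266) = 46.2°.
The horizontal component of n points toward azimuth atan2(n_x, n_y) = 269°, the dip direction.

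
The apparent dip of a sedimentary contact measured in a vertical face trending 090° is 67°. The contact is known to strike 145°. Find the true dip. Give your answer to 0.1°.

The section is 55° from the strike.
tan(true dip) = tan 67° / sin 55° = 2.8760
δ = arctan(2.8760) = 70.83°

70.8°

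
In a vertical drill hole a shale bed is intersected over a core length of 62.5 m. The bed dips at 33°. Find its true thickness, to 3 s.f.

True thickness t = h · cos(dip) = 62.5 × cos 33°
t = 62.5 × 0.8387 = 52.417 m

52.4 m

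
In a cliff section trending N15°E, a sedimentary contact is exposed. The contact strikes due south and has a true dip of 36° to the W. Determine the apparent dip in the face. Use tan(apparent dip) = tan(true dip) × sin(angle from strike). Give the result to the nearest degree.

11°

Angle between strike (due south) and section (N15°E): β = 15°.
tan α = tan 36° × sin 15° = 0.7265 × 0.2588 = 0.1880
α = arctan(0.1880) = 10.65°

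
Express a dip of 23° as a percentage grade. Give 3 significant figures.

42.4%

grade % = 100 × tan 23° = 100 × 0.4245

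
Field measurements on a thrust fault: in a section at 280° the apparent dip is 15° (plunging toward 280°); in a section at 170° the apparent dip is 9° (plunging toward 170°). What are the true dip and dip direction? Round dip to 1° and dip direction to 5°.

Each apparent-dip line lies in the plane. As unit vectors (x east, y north, z up), v₁ plunges 15°→280° and v₂ plunges 9°→170°.
The plane normal is n = v₁ × v₂ ∝ (-0.278, -0.193, 0.896).
True dip = arccos(n_z / |n|) = arccos(0.9355) = 20.7°.
Dip direction = azimuth of (n_x, n_y) = atan2(-0.278, -0.193) = 235°.

true dip 21°, dip direction 235°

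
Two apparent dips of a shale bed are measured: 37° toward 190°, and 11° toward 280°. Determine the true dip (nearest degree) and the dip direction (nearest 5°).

Each apparent-dip line lies in the plane. As unit vectors (x east, y north, z up), v₁ plunges 37°→190° and v₂ plunges 11°→280°.
n = v₁ × v₂ = (-0.253, -0.555, 0.784) (taken with n_z > 0).
Dip δ = arctan(|n_h|/n_z) = arctan(0.610/0.784) = 37.9°.
Dip direction = atan2(-0.253, -0.555) = 204° (azimuth of n's horizontal projection).

true dip 38°, dip direction 205°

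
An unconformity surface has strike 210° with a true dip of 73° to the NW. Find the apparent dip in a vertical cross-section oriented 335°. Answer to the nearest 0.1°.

The strike is 210° and the section trends 335°; the acute angle between them is β = 55°.
tan(apparent dip) = tan 73° · sin 55° = 2.6793
α = arctan(2.6793) = 69.53°

69.5°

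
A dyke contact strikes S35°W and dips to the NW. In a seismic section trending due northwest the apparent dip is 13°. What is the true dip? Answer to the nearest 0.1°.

The section is 80° from the strike.
tan δ = tan α / sin β = tan 13° / sin 80° = 0.2309 / 0.9848 = 0.2344
δ = arctan(0.2344) = 13.19°

13.2°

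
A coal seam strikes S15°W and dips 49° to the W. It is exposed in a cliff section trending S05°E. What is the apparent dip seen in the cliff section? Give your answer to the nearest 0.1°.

The section lies 20° from the strike.
tan α = tan 49° × sin 20° = 1.1504 × 0.3420 = 0.3934
α = arctan(0.3934) = 21.48°

21.5°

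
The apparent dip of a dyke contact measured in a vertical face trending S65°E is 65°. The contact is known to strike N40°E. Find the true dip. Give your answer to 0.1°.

β = acute angle between strike N40°E and section S65°E = 75°.
tan δ = tan α / sin β = tan 65° / sin 75° = 2.1445 / 0.9659 = 2.2202
true dip = arctan 2.2202 = 65.75°

65.8°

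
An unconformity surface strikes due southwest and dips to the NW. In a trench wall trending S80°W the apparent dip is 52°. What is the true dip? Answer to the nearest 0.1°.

65.9°

The section is 35° from the strike.
tan δ = tan α / sin β = tan 52° / sin 35° = 1.2799 / 0.5736 = 2.2315
true dip = arctan 2.2315 = 65.86°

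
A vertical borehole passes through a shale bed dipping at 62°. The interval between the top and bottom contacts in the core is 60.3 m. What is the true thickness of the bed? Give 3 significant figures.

28.3 m

True thickness t = h · cos(dip) = 60.3 × cos 62°
t = 60.3 × 0.4695 = 28.309 m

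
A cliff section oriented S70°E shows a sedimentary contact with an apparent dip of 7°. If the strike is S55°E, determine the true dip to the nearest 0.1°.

The section is 15° from the strike.
tan δ = tan α / sin β = tan 7° / sin 15° = 0.1228 / 0.2588 = 0.4744
δ = arctan(0.4744) = 25.38°

25.4°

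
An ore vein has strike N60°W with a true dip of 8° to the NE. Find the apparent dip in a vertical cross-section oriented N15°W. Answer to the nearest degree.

The strike is N60°W and the section trends N15°W; the acute angle between them is β = 45°.
tan α = tan 8° × sin 45° = 0.1405 × 0.7071 = 0.0994
α = arctan(0.0994) = 5.68°

6°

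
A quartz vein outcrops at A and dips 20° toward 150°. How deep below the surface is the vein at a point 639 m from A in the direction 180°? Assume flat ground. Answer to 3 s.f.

201 m

The hole lies 30° from the dip direction, so the down-dip offset is 639 × cos 30° = 553.39 m.
Depth = down-dip offset × tan(dip) = 553.39 × tan 20° = 553.39 × 0.3640
Depth = 201.42 m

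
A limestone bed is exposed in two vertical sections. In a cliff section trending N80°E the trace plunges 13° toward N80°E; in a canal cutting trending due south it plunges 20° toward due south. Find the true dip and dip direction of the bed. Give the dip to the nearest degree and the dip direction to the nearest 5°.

true dip 25°, dip direction 140°

Represent each trace as a vector plunging at its apparent dip toward its trend (east-north-up frame): v₁ = (0.960, 0.169, -0.225), v₂ = (0.000, -0.940, -0.342).
The plane normal is n = v₁ × v₂ ∝ (0.269, -0.328, 0.902).
tan δ = √(n_x²+n_y²)/n_z = 0.425/0.902, so δ = 25.2°.
The horizontal component of n points toward azimuth atan2(n_x, n_y) = 141°, the dip direction.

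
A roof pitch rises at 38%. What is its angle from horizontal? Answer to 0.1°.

tan θ = 38/100 = 0.3800
θ = arctan(0.3800) = 20.81°

20.8°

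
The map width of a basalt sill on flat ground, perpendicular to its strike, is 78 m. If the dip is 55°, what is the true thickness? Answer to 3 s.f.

63.9 m

True thickness t = w · sin(dip) = 78 × sin 55°
t = 78 × 0.8192 = 63.894 m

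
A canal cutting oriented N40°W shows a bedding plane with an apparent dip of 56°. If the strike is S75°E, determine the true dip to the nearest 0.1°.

68.8°

The section is 35° from the strike.
tan(true dip) = tan 56° / sin 35° = 2.5848
δ = arctan(2.5848) = 68.85°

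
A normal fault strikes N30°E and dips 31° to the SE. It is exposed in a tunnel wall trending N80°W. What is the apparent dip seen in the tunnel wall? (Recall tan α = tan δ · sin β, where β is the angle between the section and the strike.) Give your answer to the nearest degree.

The strike is N30°E and the section trends N80°W; the acute angle between them is β = 70°.
tan α = tan 31° × sin 70° = 0.6009 × 0.9397 = 0.5646
α = arctan(0.5646) = 29.45°

29°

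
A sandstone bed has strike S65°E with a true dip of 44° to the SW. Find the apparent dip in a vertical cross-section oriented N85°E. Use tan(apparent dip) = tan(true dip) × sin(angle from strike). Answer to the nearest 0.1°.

The section lies 30° from the strike.
tan α = tan 44° × sin 30° = 0.9657 × 0.5000 = 0.4828
α = arctan(0.4828) = 25.77°

25.8°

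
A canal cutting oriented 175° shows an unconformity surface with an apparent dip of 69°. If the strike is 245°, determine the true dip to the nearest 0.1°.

The section is 70° from the strike.
tan δ = tan α / sin β = tan 69° / sin 70° = 2.6051 / 0.9397 = 2.7723
δ = arctan(2.7723) = 70.16°

70.2°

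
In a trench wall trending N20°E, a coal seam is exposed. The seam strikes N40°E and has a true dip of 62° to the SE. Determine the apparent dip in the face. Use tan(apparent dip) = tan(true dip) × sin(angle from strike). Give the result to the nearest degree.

The section lies 20° from the strike.
tan α = tan 62° × sin 20° = 1.8807 × 0.3420 = 0.6432
apparent dip = arctan 0.6432 = 32.75°

33°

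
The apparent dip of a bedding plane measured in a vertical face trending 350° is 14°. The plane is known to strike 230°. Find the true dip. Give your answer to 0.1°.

16.1°

The section is 60° from the strike.
tan(true dip) = tan 14° / sin 60° = 0.2879
δ = arctan(0.2879) = 16.06°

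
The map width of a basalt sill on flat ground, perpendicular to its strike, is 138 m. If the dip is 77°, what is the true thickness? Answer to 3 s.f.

True thickness t = w · sin(dip) = 138 × sin 77°
t = 138 × 0.9744 = 134.463 m

134 m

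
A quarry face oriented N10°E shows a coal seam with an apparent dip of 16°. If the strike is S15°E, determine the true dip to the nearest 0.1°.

34.2°

The section is 25° from the strike.
tan(true dip) = tan 16° / sin 25° = 0.6785
true dip = arctan 0.6785 = 34.16°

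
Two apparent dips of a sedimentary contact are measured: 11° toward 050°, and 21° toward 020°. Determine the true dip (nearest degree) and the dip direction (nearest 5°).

true dip 25°, dip direction 345°

The two traces are lines in the plane: v₁ = (sin 50°·cos 11°, cos 50°·cos 11°, −sin 11°), v₂ = (sin 20°·cos 21°, cos 20°·cos 21°, −sin 21°).
Cross product v₁ × v₂ gives the pole to the plane: n ∝ (-0.059, 0.209, 0.458).
True dip = arccos(n_z / |n|) = arccos(0.9040) = 25.3°.
Dip direction = atan2(-0.059, 0.209) = 344° (azimuth of n's horizontal projection).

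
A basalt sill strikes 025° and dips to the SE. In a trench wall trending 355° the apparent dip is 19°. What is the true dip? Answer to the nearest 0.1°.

The section is 30° from the strike.
tan δ = tan α / sin β = tan 19° / sin 30° = 0.3443 / 0.5000 = 0.6887
δ = arctan(0.6887) = 34.55°

34.6°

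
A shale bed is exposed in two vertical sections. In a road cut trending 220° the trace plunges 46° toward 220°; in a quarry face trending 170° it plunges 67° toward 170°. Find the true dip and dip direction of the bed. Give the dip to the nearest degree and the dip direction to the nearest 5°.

true dip 68°, dip direction 155°

Represent each trace as a vector plunging at its apparent dip toward its trend (east-north-up frame): v₁ = (-0.447, -0.532, -0.719), v₂ = (0.068, -0.385, -0.921).
n = v₁ × v₂ = (0.213, -0.460, 0.208) (taken with n_z > 0).
Dip δ = arctan(|n_h|/n_z) = arctan(0.507/0.208) = 67.7°.
Dip direction = atan2(0.213, -0.460) = 155° (azimuth of n's horizontal projection).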